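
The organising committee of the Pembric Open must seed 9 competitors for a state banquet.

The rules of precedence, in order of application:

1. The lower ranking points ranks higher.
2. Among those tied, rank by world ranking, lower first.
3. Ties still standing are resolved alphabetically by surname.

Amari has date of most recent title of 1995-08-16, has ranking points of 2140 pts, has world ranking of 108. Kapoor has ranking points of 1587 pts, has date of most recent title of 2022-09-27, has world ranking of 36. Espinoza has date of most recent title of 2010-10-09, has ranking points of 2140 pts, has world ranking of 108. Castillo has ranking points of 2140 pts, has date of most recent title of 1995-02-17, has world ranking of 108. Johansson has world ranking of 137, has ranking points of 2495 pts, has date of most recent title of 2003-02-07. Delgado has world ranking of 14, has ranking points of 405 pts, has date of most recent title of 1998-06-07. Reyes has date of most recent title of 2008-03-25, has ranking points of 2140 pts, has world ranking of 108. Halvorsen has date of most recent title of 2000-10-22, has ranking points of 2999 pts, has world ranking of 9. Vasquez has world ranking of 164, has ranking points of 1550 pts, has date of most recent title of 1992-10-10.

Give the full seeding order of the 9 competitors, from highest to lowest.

By ranking points (lower first): Delgado (405 pts); then Vasquez (1550 pts); then Kapoor (1587 pts); then Amari, Castillo, Espinoza and Reyes (each 2140 pts); then Johansson (2495 pts); then Halvorsen (2999 pts).
Amari, Castillo, Espinoza and Reyes all have world ranking 108, so the next rule applies.
Among Amari, Castillo, Espinoza and Reyes, alphabetically by surname: Amari before Castillo before Espinoza before Reyes.
Full order: Delgado, Vasquez, Kapoor, Amari, Castillo, Espinoza, Reyes, Johansson, Halvorsen.

Delgado, Vasquez, Kapoor, Amari, Castillo, Espinoza, Reyes, Johansson, Halvorsen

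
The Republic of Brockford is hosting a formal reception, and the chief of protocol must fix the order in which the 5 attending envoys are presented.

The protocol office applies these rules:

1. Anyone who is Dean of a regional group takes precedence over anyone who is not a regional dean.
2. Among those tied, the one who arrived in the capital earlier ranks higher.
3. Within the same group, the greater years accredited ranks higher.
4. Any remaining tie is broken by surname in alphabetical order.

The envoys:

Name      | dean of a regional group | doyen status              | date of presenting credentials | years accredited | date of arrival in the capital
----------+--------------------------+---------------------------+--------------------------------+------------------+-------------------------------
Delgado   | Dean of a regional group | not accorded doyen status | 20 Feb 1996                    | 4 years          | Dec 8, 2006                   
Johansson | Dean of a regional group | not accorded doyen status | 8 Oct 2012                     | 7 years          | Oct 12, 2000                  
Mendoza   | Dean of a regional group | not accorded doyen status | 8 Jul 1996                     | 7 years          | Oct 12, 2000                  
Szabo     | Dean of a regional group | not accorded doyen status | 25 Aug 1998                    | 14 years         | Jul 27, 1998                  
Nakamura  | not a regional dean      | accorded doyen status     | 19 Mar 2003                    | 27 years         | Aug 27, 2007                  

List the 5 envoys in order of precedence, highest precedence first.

Szabo, Johansson, Mendoza, Delgado, Nakamura

By the first rule: Szabo, Johansson, Mendoza and Delgado (each Dean of a regional group); then Nakamura (not a regional dean).
Among Szabo, Johansson, Mendoza and Delgado, by date of arrival in the capital (earlier first): Szabo (Jul 27, 1998) before Johansson and Mendoza (Oct 12, 2000) before Delgado (Dec 8, 2006).
Johansson and Mendoza both have years accredited 7 years, so the next rule applies.
Among Johansson and Mendoza, alphabetically by surname: Johansson before Mendoza.
Full order: Szabo, Johansson, Mendoza, Delgado, Nakamura.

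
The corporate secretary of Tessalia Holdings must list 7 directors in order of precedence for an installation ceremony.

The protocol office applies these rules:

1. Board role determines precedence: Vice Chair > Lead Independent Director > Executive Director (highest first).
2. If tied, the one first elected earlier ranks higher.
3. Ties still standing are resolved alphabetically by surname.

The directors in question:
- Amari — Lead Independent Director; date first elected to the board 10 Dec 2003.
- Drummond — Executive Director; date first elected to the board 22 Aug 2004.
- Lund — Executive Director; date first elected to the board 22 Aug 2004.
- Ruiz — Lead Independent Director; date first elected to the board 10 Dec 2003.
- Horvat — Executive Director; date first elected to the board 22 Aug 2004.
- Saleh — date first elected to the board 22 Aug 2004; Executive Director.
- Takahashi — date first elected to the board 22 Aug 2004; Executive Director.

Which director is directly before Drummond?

Ruiz

By board role: Amari and Ruiz (Lead Independent Director); then Drummond, Horvat, Lund, Saleh and Takahashi (Executive Director).
Amari and Ruiz both have date first elected to the board 10 Dec 2003, so the next rule applies.
Among Amari and Ruiz, alphabetically by surname: Amari before Ruiz.
Drummond, Horvat, Lund, Saleh and Takahashi all have date first elected to the board 22 Aug 2004, so the next rule applies.
Among Drummond, Horvat, Lund, Saleh and Takahashi, alphabetically by surname: Drummond before Horvat before Lund before Saleh before Takahashi.
Order: Amari, Ruiz, Drummond, Horvat, Lund, Saleh, Takahashi.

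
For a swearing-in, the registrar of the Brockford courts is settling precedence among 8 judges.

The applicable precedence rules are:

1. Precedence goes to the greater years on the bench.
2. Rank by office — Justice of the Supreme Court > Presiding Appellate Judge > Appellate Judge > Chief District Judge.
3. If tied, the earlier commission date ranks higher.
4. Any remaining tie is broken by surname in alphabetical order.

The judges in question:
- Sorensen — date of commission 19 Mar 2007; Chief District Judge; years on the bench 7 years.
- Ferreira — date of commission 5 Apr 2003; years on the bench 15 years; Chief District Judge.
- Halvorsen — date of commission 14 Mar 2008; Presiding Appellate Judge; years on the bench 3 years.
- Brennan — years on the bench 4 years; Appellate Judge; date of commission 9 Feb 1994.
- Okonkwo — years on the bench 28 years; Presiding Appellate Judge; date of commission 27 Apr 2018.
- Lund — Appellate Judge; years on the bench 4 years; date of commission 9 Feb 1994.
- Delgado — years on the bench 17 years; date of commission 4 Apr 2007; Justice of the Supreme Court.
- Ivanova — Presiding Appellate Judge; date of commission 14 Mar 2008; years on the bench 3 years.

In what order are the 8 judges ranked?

Okonkwo, Delgado, Ferreira, Sorensen, Brennan, Lund, Halvorsen, Ivanova

By years on the bench (higher first): Okonkwo (28 years); then Delgado (17 years); then Ferreira (15 years); then Sorensen (7 years); then Brennan and Lund (both 4 years); then Halvorsen and Ivanova (both 3 years).
Brennan and Lund are each Appellate Judge, so the next rule applies.
Brennan and Lund both have date of commission 9 Feb 1994, so the next rule applies.
Among Brennan and Lund, alphabetically by surname: Brennan before Lund.
Halvorsen and Ivanova are each Presiding Appellate Judge, so the next rule applies.
Halvorsen and Ivanova both have date of commission 14 Mar 2008, so the next rule applies.
Among Halvorsen and Ivanova, alphabetically by surname: Halvorsen before Ivanova.
Full order: Okonkwo, Delgado, Ferreira, Sorensen, Brennan, Lund, Halvorsen, Ivanova.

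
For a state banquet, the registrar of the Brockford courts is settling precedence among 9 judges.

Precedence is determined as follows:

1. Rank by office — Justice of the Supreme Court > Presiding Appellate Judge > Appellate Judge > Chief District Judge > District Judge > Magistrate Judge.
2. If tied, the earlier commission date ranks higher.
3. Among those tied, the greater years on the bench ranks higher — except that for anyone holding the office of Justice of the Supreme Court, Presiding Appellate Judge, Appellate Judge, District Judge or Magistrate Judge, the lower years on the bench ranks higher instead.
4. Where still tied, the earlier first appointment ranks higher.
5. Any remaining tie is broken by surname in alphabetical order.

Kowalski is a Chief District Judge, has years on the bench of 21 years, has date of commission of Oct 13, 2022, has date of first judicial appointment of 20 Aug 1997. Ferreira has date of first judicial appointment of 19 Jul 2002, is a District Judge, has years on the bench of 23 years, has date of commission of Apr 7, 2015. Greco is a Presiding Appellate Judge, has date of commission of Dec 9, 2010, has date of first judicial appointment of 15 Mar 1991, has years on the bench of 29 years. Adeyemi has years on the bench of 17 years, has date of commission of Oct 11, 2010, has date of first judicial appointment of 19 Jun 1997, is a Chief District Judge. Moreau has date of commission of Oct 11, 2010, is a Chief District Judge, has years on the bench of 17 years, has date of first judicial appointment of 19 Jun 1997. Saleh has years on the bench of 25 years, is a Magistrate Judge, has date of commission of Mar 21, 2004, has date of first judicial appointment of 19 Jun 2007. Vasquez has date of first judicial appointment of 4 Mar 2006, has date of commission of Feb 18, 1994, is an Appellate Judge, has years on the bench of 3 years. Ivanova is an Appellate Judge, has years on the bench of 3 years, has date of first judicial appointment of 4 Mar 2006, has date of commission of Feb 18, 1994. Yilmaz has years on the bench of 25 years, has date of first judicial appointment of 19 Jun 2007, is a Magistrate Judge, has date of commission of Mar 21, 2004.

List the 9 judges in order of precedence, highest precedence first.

Greco, Ivanova, Vasquez, Adeyemi, Moreau, Kowalski, Ferreira, Saleh, Yilmaz

By office: Greco (Presiding Appellate Judge); then Ivanova and Vasquez (Appellate Judge); then Adeyemi, Moreau and Kowalski (Chief District Judge); then Ferreira (District Judge); then Saleh and Yilmaz (Magistrate Judge).
Ivanova and Vasquez both have date of commission Feb 18, 1994, so the next rule applies.
Ivanova and Vasquez both have years on the bench 3 years, so the next rule applies.
Ivanova and Vasquez both have date of first judicial appointment 4 Mar 2006, so the next rule applies.
Among Ivanova and Vasquez, alphabetically by surname: Ivanova before Vasquez.
Among Adeyemi, Moreau and Kowalski, by date of commission (earlier first): Adeyemi and Moreau (Oct 11, 2010) before Kowalski (Oct 13, 2022).
Adeyemi and Moreau both have years on the bench 17 years, so the next rule applies.
Adeyemi and Moreau both have date of first judicial appointment 19 Jun 1997, so the next rule applies.
Among Adeyemi and Moreau, alphabetically by surname: Adeyemi before Moreau.
Saleh and Yilmaz both have date of commission Mar 21, 2004, so the next rule applies.
Saleh and Yilmaz both have years on the bench 25 years, so the next rule applies.
Saleh and Yilmaz both have date of first judicial appointment 19 Jun 2007, so the next rule applies.
Among Saleh and Yilmaz, alphabetically by surname: Saleh before Yilmaz.
Full order: Greco, Ivanova, Vasquez, Adeyemi, Moreau, Kowalski, Ferreira, Saleh, Yilmaz.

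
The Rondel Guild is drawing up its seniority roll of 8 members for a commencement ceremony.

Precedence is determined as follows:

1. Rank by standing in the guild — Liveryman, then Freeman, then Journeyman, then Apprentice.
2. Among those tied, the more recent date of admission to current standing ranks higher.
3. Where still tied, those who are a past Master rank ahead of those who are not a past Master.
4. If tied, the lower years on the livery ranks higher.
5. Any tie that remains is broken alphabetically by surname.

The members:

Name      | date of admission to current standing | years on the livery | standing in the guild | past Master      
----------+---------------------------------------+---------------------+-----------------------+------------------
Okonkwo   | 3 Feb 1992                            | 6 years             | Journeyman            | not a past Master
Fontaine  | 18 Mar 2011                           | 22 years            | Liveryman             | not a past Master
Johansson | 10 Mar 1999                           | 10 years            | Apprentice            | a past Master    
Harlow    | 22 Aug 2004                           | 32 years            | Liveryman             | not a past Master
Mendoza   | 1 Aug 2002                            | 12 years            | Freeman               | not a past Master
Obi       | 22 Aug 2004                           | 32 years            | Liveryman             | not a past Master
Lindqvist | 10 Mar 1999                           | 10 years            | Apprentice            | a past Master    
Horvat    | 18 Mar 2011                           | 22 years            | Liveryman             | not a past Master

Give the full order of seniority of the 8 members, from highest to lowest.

By standing in the guild: Fontaine, Horvat, Harlow and Obi (Liveryman); then Mendoza (Freeman); then Okonkwo (Journeyman); then Johansson and Lindqvist (Apprentice).
Among Fontaine, Horvat, Harlow and Obi, by date of admission to current standing (later first): Fontaine and Horvat (18 Mar 2011) before Harlow and Obi (22 Aug 2004).
Fontaine and Horvat are each not a past Master, so the next rule applies.
Fontaine and Horvat both have years on the livery 22 years, so the next rule applies.
Among Fontaine and Horvat, alphabetically by surname: Fontaine before Horvat.
Harlow and Obi are each not a past Master, so the next rule applies.
Harlow and Obi both have years on the livery 32 years, so the next rule applies.
Among Harlow and Obi, alphabetically by surname: Harlow before Obi.
Johansson and Lindqvist both have date of admission to current standing 10 Mar 1999, so the next rule applies.
Johansson and Lindqvist are each a past Master, so the next rule applies.
Johansson and Lindqvist both have years on the livery 10 years, so the next rule applies.
Among Johansson and Lindqvist, alphabetically by surname: Johansson before Lindqvist.
Full order: Fontaine, Horvat, Harlow, Obi, Mendoza, Okonkwo, Johansson, Lindqvist.

Fontaine, Horvat, Harlow, Obi, Mendoza, Okonkwo, Johansson, Lindqvist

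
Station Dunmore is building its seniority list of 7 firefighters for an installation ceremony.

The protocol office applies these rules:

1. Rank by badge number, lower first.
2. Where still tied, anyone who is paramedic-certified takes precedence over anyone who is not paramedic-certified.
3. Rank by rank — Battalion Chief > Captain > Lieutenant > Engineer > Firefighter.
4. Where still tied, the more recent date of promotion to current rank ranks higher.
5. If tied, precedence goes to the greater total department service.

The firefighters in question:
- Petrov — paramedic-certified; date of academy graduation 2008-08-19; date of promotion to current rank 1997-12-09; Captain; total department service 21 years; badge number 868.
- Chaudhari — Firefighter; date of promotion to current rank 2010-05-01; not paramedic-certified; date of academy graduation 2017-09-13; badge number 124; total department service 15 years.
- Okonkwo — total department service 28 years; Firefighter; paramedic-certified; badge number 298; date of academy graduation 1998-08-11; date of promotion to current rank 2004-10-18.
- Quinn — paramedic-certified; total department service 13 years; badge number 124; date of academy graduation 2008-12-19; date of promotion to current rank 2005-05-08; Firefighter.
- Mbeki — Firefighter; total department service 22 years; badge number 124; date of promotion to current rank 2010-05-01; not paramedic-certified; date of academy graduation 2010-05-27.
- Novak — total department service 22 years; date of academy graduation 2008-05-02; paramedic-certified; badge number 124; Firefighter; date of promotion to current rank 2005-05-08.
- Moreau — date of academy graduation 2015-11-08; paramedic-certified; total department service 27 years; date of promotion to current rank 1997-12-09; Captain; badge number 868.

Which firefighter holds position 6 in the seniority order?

By badge number (lower first): Novak, Quinn, Mbeki and Chaudhari (each 124); then Okonkwo (298); then Moreau and Petrov (both 868).
Among Novak, Quinn, Mbeki and Chaudhari, paramedic-certified before not paramedic-certified: Novak and Quinn (paramedic-certified) before Mbeki and Chaudhari (not paramedic-certified).
Novak and Quinn are each Firefighter, so the next rule applies.
Novak and Quinn both have date of promotion to current rank 2005-05-08, so the next rule applies.
Among Novak and Quinn, by total department service (higher first): Novak (22 years) before Quinn (13 years).
Mbeki and Chaudhari are each Firefighter, so the next rule applies.
Mbeki and Chaudhari both have date of promotion to current rank 2010-05-01, so the next rule applies.
Among Mbeki and Chaudhari, by total department service (higher first): Mbeki (22 years) before Chaudhari (15 years).
Moreau and Petrov are each paramedic-certified, so the next rule applies.
Moreau and Petrov are each Captain, so the next rule applies.
Moreau and Petrov both have date of promotion to current rank 1997-12-09, so the next rule applies.
Among Moreau and Petrov, by total department service (higher first): Moreau (27 years) before Petrov (21 years).
Order: Novak, Quinn, Mbeki, Chaudhari, Okonkwo, Moreau, Petrov.

Moreau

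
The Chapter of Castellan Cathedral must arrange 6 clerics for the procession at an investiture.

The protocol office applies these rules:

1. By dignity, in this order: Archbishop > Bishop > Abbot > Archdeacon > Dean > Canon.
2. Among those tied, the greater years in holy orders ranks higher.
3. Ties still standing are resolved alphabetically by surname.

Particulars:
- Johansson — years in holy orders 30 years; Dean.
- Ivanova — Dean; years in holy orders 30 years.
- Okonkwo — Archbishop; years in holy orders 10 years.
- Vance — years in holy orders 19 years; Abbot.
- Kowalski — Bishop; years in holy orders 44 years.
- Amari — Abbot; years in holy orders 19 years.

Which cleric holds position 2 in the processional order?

By dignity: Okonkwo (Archbishop); then Kowalski (Bishop); then Amari and Vance (Abbot); then Ivanova and Johansson (Dean).
Amari and Vance both have years in holy orders 19 years, so the next rule applies.
Among Amari and Vance, alphabetically by surname: Amari before Vance.
Ivanova and Johansson both have years in holy orders 30 years, so the next rule applies.
Among Ivanova and Johansson, alphabetically by surname: Ivanova before Johansson.
Order: Okonkwo, Kowalski, Amari, Vance, Ivanova, Johansson.

Kowalski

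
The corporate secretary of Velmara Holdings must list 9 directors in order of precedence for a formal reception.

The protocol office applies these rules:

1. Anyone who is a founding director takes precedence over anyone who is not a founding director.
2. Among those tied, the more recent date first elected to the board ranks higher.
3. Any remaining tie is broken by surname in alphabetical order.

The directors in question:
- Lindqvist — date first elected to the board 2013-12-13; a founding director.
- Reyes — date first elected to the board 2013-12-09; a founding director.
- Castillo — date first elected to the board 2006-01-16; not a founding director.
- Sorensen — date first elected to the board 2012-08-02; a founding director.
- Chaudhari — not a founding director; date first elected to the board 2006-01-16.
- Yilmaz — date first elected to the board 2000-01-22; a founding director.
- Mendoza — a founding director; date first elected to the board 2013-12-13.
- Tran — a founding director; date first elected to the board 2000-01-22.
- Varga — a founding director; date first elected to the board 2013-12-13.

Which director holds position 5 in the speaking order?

Sorensen

By the first rule: Lindqvist, Mendoza, Varga, Reyes, Sorensen, Tran and Yilmaz (each a founding director); then Castillo and Chaudhari (both not a founding director).
Among Lindqvist, Mendoza, Varga, Reyes, Sorensen, Tran and Yilmaz, by date first elected to the board (later first): Lindqvist, Mendoza and Varga (2013-12-13) before Reyes (2013-12-09) before Sorensen (2012-08-02) before Tran and Yilmaz (2000-01-22).
Among Lindqvist, Mendoza and Varga, alphabetically by surname: Lindqvist before Mendoza before Varga.
Among Tran and Yilmaz, alphabetically by surname: Tran before Yilmaz.
Castillo and Chaudhari both have date first elected to the board 2006-01-16, so the next rule applies.
Among Castillo and Chaudhari, alphabetically by surname: Castillo before Chaudhari.
Order: Lindqvist, Mendoza, Varga, Reyes, Sorensen, Tran, Yilmaz, Castillo, Chaudhari.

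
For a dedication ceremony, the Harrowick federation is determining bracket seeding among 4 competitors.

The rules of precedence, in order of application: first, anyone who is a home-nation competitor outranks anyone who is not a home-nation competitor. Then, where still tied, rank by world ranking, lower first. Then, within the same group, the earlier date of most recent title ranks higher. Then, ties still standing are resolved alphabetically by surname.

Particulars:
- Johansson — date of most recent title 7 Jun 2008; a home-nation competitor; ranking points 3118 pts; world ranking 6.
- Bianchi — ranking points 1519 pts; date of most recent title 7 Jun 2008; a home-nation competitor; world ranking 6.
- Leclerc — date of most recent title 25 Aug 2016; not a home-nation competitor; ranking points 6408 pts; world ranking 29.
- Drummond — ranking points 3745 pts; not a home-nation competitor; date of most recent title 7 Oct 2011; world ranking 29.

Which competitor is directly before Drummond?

By the first rule: Bianchi and Johansson (both a home-nation competitor); then Drummond and Leclerc (both not a home-nation competitor).
Bianchi and Johansson both have world ranking 6, so the next rule applies.
Bianchi and Johansson both have date of most recent title 7 Jun 2008, so the next rule applies.
Among Bianchi and Johansson, alphabetically by surname: Bianchi before Johansson.
Drummond and Leclerc both have world ranking 29, so the next rule applies.
Among Drummond and Leclerc, by date of most recent title (earlier first): Drummond (7 Oct 2011) before Leclerc (25 Aug 2016).
Order: Bianchi, Johansson, Drummond, Leclerc.

Johansson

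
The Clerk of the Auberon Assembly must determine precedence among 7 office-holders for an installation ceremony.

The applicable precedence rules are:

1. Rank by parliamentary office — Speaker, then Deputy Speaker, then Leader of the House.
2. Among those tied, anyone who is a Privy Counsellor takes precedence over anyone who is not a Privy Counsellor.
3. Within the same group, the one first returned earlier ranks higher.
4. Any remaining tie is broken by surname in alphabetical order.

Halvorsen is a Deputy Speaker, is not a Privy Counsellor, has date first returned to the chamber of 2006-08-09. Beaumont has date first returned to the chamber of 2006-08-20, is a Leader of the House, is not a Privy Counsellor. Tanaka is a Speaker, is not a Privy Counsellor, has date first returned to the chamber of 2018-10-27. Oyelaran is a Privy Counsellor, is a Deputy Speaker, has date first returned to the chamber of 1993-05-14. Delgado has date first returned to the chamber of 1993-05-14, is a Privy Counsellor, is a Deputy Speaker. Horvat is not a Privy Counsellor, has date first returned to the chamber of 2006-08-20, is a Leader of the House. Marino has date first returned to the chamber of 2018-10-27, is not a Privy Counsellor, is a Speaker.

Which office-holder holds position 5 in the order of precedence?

Halvorsen

By parliamentary office: Marino and Tanaka (Speaker); then Delgado, Oyelaran and Halvorsen (Deputy Speaker); then Beaumont and Horvat (Leader of the House).
Marino and Tanaka are each not a Privy Counsellor, so the next rule applies.
Marino and Tanaka both have date first returned to the chamber 2018-10-27, so the next rule applies.
Among Marino and Tanaka, alphabetically by surname: Marino before Tanaka.
Among Delgado, Oyelaran and Halvorsen, a Privy Counsellor before not a Privy Counsellor: Delgado and Oyelaran (a Privy Counsellor) before Halvorsen (not a Privy Counsellor).
Delgado and Oyelaran both have date first returned to the chamber 1993-05-14, so the next rule applies.
Among Delgado and Oyelaran, alphabetically by surname: Delgado before Oyelaran.
Beaumont and Horvat are each not a Privy Counsellor, so the next rule applies.
Beaumont and Horvat both have date first returned to the chamber 2006-08-20, so the next rule applies.
Among Beaumont and Horvat, alphabetically by surname: Beaumont before Horvat.
Order: Marino, Tanaka, Delgado, Oyelaran, Halvorsen, Beaumont, Horvat.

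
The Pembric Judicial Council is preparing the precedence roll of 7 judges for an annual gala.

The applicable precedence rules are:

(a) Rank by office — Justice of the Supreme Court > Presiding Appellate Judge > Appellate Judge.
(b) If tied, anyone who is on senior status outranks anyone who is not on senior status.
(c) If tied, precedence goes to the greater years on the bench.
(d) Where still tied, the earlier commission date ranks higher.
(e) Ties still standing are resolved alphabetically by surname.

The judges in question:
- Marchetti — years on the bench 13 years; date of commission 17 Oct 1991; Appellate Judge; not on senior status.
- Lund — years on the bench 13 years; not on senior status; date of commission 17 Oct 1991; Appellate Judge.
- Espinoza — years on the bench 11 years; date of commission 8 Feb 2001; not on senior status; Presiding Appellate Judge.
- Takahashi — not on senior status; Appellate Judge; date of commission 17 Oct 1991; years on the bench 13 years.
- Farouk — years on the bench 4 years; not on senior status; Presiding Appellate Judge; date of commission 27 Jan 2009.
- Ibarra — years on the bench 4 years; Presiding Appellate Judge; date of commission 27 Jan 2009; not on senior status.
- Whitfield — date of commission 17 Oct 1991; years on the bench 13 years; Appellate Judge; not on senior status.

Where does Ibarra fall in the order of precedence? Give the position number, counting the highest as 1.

3

By office: Espinoza, Farouk and Ibarra (Presiding Appellate Judge); then Lund, Marchetti, Takahashi and Whitfield (Appellate Judge).
Espinoza, Farouk and Ibarra are each not on senior status, so the next rule applies.
Among Espinoza, Farouk and Ibarra, by years on the bench (higher first): Espinoza (11 years) before Farouk and Ibarra (4 years).
Farouk and Ibarra both have date of commission 27 Jan 2009, so the next rule applies.
Among Farouk and Ibarra, alphabetically by surname: Farouk before Ibarra.
Lund, Marchetti, Takahashi and Whitfield are each not on senior status, so the next rule applies.
Lund, Marchetti, Takahashi and Whitfield all have years on the bench 13 years, so the next rule applies.
Lund, Marchetti, Takahashi and Whitfield all have date of commission 17 Oct 1991, so the next rule applies.
Among Lund, Marchetti, Takahashi and Whitfield, alphabetically by surname: Lund before Marchetti before Takahashi before Whitfield.
Order: Espinoza, Farouk, Ibarra, Lund, Marchetti, Takahashi, Whitfield. So position 3.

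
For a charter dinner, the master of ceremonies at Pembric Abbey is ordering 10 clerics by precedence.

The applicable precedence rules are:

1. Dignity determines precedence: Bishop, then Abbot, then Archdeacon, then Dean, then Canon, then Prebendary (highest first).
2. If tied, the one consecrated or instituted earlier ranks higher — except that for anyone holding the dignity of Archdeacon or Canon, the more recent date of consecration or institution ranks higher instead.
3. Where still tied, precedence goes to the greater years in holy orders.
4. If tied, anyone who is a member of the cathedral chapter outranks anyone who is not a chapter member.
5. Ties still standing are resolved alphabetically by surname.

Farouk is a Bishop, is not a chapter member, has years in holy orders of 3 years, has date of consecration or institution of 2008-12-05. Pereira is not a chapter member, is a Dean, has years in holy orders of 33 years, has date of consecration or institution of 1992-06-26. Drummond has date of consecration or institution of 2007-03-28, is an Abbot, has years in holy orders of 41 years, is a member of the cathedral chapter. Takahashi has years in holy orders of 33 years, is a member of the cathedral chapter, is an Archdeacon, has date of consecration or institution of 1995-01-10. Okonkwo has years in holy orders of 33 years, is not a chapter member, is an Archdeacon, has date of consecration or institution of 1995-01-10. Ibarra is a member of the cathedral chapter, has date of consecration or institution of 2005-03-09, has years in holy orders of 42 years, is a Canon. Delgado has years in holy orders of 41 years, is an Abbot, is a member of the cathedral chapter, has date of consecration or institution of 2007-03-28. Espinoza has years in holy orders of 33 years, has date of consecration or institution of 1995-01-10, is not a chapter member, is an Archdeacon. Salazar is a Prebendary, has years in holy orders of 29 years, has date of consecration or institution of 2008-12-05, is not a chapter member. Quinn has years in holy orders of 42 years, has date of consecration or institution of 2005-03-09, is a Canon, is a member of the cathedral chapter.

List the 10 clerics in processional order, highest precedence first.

Farouk, Delgado, Drummond, Takahashi, Espinoza, Okonkwo, Pereira, Ibarra, Quinn, Salazar

By dignity: Farouk (Bishop); then Delgado and Drummond (Abbot); then Takahashi, Espinoza and Okonkwo (Archdeacon); then Pereira (Dean); then Ibarra and Quinn (Canon); then Salazar (Prebendary).
Delgado and Drummond both have date of consecration or institution 2007-03-28, so the next rule applies.
Delgado and Drummond both have years in holy orders 41 years, so the next rule applies.
Delgado and Drummond are each a member of the cathedral chapter, so the next rule applies.
Among Delgado and Drummond, alphabetically by surname: Delgado before Drummond.
Takahashi, Espinoza and Okonkwo all have date of consecration or institution 1995-01-10, so the next rule applies.
Takahashi, Espinoza and Okonkwo all have years in holy orders 33 years, so the next rule applies.
Among Takahashi, Espinoza and Okonkwo, a member of the cathedral chapter before not a chapter member: Takahashi (a member of the cathedral chapter) before Espinoza and Okonkwo (not a chapter member).
Among Espinoza and Okonkwo, alphabetically by surname: Espinoza before Okonkwo.
Ibarra and Quinn both have date of consecration or institution 2005-03-09, so the next rule applies.
Ibarra and Quinn both have years in holy orders 42 years, so the next rule applies.
Ibarra and Quinn are each a member of the cathedral chapter, so the next rule applies.
Among Ibarra and Quinn, alphabetically by surname: Ibarra before Quinn.
Full order: Farouk, Delgado, Drummond, Takahashi, Espinoza, Okonkwo, Pereira, Ibarra, Quinn, Salazar.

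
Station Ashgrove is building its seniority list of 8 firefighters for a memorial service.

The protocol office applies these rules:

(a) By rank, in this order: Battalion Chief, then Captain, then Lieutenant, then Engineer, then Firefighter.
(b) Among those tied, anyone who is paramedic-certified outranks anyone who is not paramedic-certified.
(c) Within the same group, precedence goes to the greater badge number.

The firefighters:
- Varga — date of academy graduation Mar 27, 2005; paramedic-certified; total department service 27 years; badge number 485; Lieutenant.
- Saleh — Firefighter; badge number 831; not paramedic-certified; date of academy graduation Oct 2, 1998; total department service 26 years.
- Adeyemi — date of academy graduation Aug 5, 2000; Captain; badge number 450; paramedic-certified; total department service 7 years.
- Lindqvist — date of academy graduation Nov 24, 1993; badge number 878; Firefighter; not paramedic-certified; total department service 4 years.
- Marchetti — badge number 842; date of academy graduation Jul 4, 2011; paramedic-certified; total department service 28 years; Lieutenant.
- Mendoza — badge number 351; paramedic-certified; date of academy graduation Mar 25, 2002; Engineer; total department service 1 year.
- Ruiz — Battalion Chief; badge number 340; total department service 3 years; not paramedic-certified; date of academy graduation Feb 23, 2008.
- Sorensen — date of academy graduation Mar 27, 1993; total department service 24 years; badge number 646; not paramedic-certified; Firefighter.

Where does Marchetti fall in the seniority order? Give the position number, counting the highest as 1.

By rank: Ruiz (Battalion Chief); then Adeyemi (Captain); then Marchetti and Varga (Lieutenant); then Mendoza (Engineer); then Lindqvist, Saleh and Sorensen (Firefighter).
Marchetti and Varga are each paramedic-certified, so the next rule applies.
Among Marchetti and Varga, by badge number (higher first): Marchetti (842) before Varga (485).
Lindqvist, Saleh and Sorensen are each not paramedic-certified, so the next rule applies.
Among Lindqvist, Saleh and Sorensen, by badge number (higher first): Lindqvist (878) before Saleh (831) before Sorensen (646).
Order: Ruiz, Adeyemi, Marchetti, Varga, Mendoza, Lindqvist, Saleh, Sorensen. So position 3.

3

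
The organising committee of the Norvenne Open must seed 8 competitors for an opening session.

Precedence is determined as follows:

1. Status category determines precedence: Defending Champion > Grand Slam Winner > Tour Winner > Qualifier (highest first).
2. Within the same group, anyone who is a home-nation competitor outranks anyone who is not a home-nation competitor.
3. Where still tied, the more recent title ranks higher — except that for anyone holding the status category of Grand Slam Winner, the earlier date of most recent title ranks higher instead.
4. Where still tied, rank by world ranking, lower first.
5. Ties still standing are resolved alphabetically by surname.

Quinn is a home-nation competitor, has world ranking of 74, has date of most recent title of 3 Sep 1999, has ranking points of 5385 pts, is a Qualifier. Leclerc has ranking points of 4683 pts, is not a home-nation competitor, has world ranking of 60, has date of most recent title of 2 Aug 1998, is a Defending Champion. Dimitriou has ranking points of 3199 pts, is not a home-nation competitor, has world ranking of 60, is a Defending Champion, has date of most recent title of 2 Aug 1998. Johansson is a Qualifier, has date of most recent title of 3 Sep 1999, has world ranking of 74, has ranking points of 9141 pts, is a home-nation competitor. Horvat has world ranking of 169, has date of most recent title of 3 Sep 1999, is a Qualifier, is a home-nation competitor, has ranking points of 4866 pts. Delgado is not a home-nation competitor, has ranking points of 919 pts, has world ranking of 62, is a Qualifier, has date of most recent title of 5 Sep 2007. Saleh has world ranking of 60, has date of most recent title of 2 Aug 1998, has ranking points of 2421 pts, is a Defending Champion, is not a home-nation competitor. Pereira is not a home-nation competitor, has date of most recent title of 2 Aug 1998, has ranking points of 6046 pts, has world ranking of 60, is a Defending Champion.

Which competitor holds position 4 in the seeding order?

By status category: Dimitriou, Leclerc, Pereira and Saleh (Defending Champion); then Johansson, Quinn, Horvat and Delgado (Qualifier).
Dimitriou, Leclerc, Pereira and Saleh are each not a home-nation competitor, so the next rule applies.
Dimitriou, Leclerc, Pereira and Saleh all have date of most recent title 2 Aug 1998, so the next rule applies.
Dimitriou, Leclerc, Pereira and Saleh all have world ranking 60, so the next rule applies.
Among Dimitriou, Leclerc, Pereira and Saleh, alphabetically by surname: Dimitriou before Leclerc before Pereira before Saleh.
Among Johansson, Quinn, Horvat and Delgado, a home-nation competitor before not a home-nation competitor: Johansson, Quinn and Horvat (a home-nation competitor) before Delgado (not a home-nation competitor).
Johansson, Quinn and Horvat all have date of most recent title 3 Sep 1999, so the next rule applies.
Among Johansson, Quinn and Horvat, by world ranking (lower first): Johansson and Quinn (74) before Horvat (169).
Among Johansson and Quinn, alphabetically by surname: Johansson before Quinn.
Order: Dimitriou, Leclerc, Pereira, Saleh, Johansson, Quinn, Horvat, Delgado.

Saleh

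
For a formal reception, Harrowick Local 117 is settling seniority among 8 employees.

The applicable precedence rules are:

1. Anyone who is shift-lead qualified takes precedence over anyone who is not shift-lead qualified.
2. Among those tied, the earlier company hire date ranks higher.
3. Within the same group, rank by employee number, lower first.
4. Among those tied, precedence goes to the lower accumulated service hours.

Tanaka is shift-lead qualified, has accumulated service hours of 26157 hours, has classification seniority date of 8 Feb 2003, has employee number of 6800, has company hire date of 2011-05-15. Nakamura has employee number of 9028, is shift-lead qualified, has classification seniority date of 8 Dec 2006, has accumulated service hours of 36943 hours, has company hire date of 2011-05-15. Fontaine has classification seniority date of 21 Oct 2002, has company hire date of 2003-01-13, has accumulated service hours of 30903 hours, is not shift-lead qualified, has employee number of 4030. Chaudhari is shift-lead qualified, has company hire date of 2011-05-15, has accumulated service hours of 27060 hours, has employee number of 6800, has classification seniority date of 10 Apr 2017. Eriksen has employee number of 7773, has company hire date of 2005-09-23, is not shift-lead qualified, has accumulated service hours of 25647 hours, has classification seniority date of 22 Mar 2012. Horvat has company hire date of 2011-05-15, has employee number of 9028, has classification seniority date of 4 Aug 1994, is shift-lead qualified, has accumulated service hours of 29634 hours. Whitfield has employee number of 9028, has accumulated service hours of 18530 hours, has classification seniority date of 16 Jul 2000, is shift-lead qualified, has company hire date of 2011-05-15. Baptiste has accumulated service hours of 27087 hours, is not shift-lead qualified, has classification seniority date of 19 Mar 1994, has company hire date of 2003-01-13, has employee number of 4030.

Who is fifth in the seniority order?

By the first rule: Tanaka, Chaudhari, Whitfield, Horvat and Nakamura (each shift-lead qualified); then Baptiste, Fontaine and Eriksen (each not shift-lead qualified).
Tanaka, Chaudhari, Whitfield, Horvat and Nakamura all have company hire date 2011-05-15, so the next rule applies.
Among Tanaka, Chaudhari, Whitfield, Horvat and Nakamura, by employee number (lower first): Tanaka and Chaudhari (6800) before Whitfield, Horvat and Nakamura (9028).
Among Tanaka and Chaudhari, by accumulated service hours (lower first): Tanaka (26157 hours) before Chaudhari (27060 hours).
Among Whitfield, Horvat and Nakamura, by accumulated service hours (lower first): Whitfield (18530 hours) before Horvat (29634 hours) before Nakamura (36943 hours).
Among Baptiste, Fontaine and Eriksen, by company hire date (earlier first): Baptiste and Fontaine (2003-01-13) before Eriksen (2005-09-23).
Baptiste and Fontaine both have employee number 4030, so the next rule applies.
Among Baptiste and Fontaine, by accumulated service hours (lower first): Baptiste (27087 hours) before Fontaine (30903 hours).
Order: Tanaka, Chaudhari, Whitfield, Horvat, Nakamura, Baptiste, Fontaine, Eriksen.

Nakamura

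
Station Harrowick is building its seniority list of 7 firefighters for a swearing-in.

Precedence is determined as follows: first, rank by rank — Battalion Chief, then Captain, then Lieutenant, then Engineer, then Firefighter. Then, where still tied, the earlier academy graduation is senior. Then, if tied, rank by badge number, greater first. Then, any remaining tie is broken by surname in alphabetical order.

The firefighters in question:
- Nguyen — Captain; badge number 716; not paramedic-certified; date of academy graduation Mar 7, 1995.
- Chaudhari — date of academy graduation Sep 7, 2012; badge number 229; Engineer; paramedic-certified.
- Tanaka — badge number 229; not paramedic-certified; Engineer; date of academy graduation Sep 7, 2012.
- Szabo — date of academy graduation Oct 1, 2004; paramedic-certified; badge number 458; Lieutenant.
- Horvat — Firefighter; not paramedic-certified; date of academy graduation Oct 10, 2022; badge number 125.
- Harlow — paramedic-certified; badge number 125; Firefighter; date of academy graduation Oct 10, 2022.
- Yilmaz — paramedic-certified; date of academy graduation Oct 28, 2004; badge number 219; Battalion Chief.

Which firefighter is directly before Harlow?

By rank: Yilmaz (Battalion Chief); then Nguyen (Captain); then Szabo (Lieutenant); then Chaudhari and Tanaka (Engineer); then Harlow and Horvat (Firefighter).
Chaudhari and Tanaka both have date of academy graduation Sep 7, 2012, so the next rule applies.
Chaudhari and Tanaka both have badge number 229, so the next rule applies.
Among Chaudhari and Tanaka, alphabetically by surname: Chaudhari before Tanaka.
Harlow and Horvat both have date of academy graduation Oct 10, 2022, so the next rule applies.
Harlow and Horvat both have badge number 125, so the next rule applies.
Among Harlow and Horvat, alphabetically by surname: Harlow before Horvat.
Order: Yilmaz, Nguyen, Szabo, Chaudhari, Tanaka, Harlow, Horvat.

Tanaka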